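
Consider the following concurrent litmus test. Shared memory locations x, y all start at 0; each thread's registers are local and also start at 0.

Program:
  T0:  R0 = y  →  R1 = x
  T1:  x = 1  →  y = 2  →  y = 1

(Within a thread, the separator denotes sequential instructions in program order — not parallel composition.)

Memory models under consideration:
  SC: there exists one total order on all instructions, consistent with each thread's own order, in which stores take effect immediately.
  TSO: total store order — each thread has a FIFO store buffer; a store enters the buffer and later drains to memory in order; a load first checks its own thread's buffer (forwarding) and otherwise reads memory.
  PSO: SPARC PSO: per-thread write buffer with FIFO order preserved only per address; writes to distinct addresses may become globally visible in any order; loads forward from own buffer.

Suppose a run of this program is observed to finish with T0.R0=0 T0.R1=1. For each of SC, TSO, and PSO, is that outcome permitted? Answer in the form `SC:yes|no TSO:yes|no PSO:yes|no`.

outcome vector order: (T0.R0,T0.R1)
[SC] allowed = {<0 0> <0 1> <1 1> <2 1>}
[TSO] allowed = {<0 0> <0 1> <1 1> <2 1>}
[PSO] allowed = {<0 0> <0 1> <1 0> <1 1> <2 0> <2 1>}
target <0 1> ∈ {SC,TSO,PSO}

SC:yes TSO:yes PSO:yes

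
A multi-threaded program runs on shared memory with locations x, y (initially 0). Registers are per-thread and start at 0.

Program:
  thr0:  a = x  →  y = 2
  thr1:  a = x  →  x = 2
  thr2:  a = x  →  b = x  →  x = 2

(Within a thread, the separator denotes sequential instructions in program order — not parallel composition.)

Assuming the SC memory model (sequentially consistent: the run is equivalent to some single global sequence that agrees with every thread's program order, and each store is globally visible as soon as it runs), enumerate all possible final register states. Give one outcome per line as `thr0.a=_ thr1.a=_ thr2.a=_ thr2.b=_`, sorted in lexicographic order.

thr0.a=0 thr1.a=0 thr2.a=0 thr2.b=0
thr0.a=0 thr1.a=0 thr2.a=0 thr2.b=2
thr0.a=0 thr1.a=0 thr2.a=2 thr2.b=2
thr0.a=0 thr1.a=2 thr2.a=0 thr2.b=0
thr0.a=2 thr1.a=0 thr2.a=0 thr2.b=0
thr0.a=2 thr1.a=0 thr2.a=0 thr2.b=2
thr0.a=2 thr1.a=0 thr2.a=2 thr2.b=2
thr0.a=2 thr1.a=2 thr2.a=0 thr2.b=0

outcome vector order: (thr0.a,thr1.a,thr2.a,thr2.b)
|SC outcomes| = 8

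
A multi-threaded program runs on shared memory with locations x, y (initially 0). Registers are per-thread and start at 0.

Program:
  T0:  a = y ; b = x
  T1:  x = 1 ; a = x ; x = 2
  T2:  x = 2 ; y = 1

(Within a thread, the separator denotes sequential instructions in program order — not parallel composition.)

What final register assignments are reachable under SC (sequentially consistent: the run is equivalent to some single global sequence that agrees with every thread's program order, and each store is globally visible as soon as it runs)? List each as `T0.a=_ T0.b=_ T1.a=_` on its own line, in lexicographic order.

outcome vector order: (T0.a,T0.b,T1.a)
|SC outcomes| = 9

T0.a=0 T0.b=0 T1.a=1
T0.a=0 T0.b=0 T1.a=2
T0.a=0 T0.b=1 T1.a=1
T0.a=0 T0.b=1 T1.a=2
T0.a=0 T0.b=2 T1.a=1
T0.a=0 T0.b=2 T1.a=2
T0.a=1 T0.b=1 T1.a=1
T0.a=1 T0.b=2 T1.a=1
T0.a=1 T0.b=2 T1.a=2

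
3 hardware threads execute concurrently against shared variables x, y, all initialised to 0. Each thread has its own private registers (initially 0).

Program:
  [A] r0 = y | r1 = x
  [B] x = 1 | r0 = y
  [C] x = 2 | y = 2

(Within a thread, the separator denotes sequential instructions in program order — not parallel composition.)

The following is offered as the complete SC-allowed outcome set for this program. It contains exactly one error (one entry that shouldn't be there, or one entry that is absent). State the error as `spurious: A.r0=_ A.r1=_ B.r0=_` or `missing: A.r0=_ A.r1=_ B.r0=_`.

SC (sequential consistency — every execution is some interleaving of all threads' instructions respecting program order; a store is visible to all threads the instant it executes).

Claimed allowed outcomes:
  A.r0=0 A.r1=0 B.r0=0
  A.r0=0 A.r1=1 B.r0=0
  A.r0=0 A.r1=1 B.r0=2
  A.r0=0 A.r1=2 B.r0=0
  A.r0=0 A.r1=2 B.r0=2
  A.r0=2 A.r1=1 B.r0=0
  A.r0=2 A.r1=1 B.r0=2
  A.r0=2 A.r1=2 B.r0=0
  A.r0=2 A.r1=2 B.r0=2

outcome vector order: (A.r0,A.r1,B.r0)
under SC → <0 0 0>, <0 0 2>, <0 1 0>, <0 1 2>, <0 2 0>, <0 2 2>, <2 1 0>, <2 1 2>, <2 2 0>, <2 2 2>
SC∖claimed = {<0 0 2>}

missing: A.r0=0 A.r1=0 B.r0=2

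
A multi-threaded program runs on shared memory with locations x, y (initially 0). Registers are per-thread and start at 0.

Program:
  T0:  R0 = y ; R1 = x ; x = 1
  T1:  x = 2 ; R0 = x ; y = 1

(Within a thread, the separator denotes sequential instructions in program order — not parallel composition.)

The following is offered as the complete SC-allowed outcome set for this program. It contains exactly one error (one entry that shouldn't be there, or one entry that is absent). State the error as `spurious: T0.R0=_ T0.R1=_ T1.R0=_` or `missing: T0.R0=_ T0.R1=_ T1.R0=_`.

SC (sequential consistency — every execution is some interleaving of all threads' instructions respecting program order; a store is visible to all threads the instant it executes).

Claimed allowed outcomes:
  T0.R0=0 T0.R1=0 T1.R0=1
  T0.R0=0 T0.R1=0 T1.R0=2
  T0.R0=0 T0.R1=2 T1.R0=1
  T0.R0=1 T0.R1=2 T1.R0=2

missing: T0.R0=0 T0.R1=2 T1.R0=2

outcome vector order: (T0.R0,T0.R1,T1.R0)
SC (5): <0 0 1> <0 0 2> <0 2 1> <0 2 2> <1 2 2>
SC∖claimed = {<0 2 2>}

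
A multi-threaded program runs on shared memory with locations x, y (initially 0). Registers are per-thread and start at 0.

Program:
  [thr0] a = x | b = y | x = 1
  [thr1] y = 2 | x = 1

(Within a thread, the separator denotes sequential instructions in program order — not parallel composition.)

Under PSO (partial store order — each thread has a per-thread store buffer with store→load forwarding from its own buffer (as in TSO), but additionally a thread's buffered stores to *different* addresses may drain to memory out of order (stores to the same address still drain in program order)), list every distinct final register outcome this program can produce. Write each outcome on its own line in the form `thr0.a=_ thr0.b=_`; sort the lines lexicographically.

outcome vector order: (thr0.a,thr0.b)
|PSO outcomes| = 4

thr0.a=0 thr0.b=0
thr0.a=0 thr0.b=2
thr0.a=1 thr0.b=0
thr0.a=1 thr0.b=2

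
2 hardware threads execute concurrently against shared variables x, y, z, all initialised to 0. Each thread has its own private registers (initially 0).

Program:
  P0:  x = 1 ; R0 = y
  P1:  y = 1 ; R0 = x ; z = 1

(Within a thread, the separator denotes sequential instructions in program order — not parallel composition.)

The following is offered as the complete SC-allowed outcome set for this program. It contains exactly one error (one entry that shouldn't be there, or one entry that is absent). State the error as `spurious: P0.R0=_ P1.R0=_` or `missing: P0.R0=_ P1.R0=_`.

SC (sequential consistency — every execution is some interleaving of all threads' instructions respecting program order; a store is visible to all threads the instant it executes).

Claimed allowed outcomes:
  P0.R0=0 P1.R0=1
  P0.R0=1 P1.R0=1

missing: P0.R0=1 P1.R0=0

outcome vector order: (P0.R0,P1.R0)
SC (3): (0,1), (1,0), (1,1)
SC∖claimed = {(1,0)}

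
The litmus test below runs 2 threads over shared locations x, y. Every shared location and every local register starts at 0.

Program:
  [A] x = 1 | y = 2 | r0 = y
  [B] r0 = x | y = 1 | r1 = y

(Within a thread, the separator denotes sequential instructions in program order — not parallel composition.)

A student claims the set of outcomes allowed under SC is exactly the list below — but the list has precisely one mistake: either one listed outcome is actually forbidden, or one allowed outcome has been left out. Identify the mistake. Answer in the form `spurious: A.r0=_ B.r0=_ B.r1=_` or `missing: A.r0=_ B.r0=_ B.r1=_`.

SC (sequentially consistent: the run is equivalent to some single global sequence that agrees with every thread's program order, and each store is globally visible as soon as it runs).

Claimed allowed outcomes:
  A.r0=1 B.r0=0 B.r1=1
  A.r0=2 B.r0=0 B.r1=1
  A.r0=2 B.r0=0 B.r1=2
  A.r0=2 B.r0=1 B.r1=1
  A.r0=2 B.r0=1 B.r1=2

missing: A.r0=1 B.r0=1 B.r1=1

outcome vector order: (A.r0,B.r0,B.r1)
SC (6): <1 0 1>; <1 1 1>; <2 0 1>; <2 0 2>; <2 1 1>; <2 1 2>
SC∖claimed = {<1 1 1>}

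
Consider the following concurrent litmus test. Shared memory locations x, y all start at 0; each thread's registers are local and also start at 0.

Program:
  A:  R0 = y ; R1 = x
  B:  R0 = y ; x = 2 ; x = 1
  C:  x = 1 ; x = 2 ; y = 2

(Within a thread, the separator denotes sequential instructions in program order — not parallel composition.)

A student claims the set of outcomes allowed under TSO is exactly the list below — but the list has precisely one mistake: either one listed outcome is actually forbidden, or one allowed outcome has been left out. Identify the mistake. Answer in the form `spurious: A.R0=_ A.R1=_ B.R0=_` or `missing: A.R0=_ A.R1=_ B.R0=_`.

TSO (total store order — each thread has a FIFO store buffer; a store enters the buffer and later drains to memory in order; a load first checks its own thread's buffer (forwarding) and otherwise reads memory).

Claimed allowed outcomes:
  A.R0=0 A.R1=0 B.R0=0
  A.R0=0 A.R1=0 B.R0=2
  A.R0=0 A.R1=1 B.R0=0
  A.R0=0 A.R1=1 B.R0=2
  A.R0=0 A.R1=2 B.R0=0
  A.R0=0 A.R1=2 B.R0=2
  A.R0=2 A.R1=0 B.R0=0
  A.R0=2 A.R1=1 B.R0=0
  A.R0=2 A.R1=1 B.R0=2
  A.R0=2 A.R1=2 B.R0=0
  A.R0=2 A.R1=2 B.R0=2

outcome vector order: (A.R0,A.R1,B.R0)
[TSO] allowed = {000 002 010 012 020 022 210 212 220 222}
claimed∖TSO = {200}

spurious: A.R0=2 A.R1=0 B.R0=0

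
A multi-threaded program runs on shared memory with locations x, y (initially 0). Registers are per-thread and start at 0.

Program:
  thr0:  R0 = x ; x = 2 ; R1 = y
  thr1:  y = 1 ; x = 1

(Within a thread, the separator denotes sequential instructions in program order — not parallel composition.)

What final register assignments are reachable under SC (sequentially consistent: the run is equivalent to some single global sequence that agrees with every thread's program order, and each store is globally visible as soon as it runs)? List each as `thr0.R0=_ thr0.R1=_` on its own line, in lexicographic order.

thr0.R0=0 thr0.R1=0
thr0.R0=0 thr0.R1=1
thr0.R0=1 thr0.R1=1

outcome vector order: (thr0.R0,thr0.R1)
|SC outcomes| = 3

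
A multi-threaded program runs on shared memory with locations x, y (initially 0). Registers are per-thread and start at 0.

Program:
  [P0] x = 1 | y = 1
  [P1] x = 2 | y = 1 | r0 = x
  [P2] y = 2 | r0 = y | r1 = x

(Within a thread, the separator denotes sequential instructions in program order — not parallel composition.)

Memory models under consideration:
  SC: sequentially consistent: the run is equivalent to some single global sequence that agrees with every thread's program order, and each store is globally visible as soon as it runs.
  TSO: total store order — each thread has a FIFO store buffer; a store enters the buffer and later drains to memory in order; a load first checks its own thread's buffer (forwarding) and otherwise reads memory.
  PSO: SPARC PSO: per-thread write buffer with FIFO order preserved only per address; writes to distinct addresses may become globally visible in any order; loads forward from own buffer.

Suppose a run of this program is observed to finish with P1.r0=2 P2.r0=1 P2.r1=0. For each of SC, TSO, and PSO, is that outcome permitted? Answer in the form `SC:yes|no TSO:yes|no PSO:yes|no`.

outcome vector order: (P1.r0,P2.r0,P2.r1)
[SC] allowed = {111 112 120 121 122 211 212 220 221 222}
[TSO] allowed = {111 112 120 121 122 211 212 220 221 222}
[PSO] allowed = {110 111 112 120 121 122 210 211 212 220 221 222}
target 210 ∈ {PSO}

SC:no TSO:no PSO:yes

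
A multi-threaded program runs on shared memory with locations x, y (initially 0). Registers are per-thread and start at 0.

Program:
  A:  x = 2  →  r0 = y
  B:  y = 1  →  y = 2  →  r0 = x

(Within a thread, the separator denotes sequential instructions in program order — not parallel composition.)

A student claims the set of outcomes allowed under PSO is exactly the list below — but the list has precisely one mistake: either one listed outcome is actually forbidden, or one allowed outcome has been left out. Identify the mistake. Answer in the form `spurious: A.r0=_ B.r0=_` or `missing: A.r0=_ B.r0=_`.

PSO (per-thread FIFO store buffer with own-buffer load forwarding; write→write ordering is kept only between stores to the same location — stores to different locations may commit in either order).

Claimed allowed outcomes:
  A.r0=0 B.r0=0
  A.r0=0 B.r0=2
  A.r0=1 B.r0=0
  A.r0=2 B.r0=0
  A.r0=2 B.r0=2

outcome vector order: (A.r0,B.r0)
under PSO → <0 0> <0 2> <1 0> <1 2> <2 0> <2 2>
PSO∖claimed = {<1 2>}

missing: A.r0=1 B.r0=2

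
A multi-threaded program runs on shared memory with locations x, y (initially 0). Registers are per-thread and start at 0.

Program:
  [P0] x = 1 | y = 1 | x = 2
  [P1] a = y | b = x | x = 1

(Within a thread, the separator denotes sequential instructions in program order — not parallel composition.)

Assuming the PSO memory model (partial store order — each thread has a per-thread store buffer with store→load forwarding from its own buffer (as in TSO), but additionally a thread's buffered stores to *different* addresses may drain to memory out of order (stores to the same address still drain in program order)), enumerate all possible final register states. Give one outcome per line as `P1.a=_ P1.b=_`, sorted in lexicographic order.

P1.a=0 P1.b=0
P1.a=0 P1.b=1
P1.a=0 P1.b=2
P1.a=1 P1.b=0
P1.a=1 P1.b=1
P1.a=1 P1.b=2

outcome vector order: (P1.a,P1.b)
|PSO outcomes| = 6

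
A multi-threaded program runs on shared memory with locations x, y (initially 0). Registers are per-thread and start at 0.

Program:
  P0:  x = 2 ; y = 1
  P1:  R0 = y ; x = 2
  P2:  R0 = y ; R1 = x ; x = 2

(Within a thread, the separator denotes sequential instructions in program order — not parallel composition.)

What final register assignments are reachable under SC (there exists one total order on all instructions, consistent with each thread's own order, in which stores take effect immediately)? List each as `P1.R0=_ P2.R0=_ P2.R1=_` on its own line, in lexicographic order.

P1.R0=0 P2.R0=0 P2.R1=0
P1.R0=0 P2.R0=0 P2.R1=2
P1.R0=0 P2.R0=1 P2.R1=2
P1.R0=1 P2.R0=0 P2.R1=0
P1.R0=1 P2.R0=0 P2.R1=2
P1.R0=1 P2.R0=1 P2.R1=2

outcome vector order: (P1.R0,P2.R0,P2.R1)
|SC outcomes| = 6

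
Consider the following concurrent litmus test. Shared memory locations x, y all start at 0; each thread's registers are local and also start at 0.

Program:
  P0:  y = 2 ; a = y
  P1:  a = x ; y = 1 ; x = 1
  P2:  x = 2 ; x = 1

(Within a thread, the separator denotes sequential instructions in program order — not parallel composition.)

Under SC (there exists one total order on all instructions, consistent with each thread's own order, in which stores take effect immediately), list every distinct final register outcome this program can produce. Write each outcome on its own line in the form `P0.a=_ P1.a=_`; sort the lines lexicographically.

outcome vector order: (P0.a,P1.a)
|SC outcomes| = 6

P0.a=1 P1.a=0
P0.a=1 P1.a=1
P0.a=1 P1.a=2
P0.a=2 P1.a=0
P0.a=2 P1.a=1
P0.a=2 P1.a=2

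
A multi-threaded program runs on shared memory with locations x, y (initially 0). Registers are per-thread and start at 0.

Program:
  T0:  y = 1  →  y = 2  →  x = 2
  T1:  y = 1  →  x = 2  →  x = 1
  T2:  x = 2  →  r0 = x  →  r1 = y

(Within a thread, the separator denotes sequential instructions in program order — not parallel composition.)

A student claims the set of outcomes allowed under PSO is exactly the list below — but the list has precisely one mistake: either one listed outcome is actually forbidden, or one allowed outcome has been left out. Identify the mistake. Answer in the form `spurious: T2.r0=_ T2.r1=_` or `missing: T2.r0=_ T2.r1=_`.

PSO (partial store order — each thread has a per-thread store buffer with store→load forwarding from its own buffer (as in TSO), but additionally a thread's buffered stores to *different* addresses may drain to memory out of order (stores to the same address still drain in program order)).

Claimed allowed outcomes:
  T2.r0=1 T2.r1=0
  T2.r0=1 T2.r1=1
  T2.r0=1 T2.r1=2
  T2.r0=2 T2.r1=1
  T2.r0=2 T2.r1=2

outcome vector order: (T2.r0,T2.r1)
[PSO] allowed = {(1,0); (1,1); (1,2); (2,0); (2,1); (2,2)}
PSO∖claimed = {(2,0)}

missing: T2.r0=2 T2.r1=0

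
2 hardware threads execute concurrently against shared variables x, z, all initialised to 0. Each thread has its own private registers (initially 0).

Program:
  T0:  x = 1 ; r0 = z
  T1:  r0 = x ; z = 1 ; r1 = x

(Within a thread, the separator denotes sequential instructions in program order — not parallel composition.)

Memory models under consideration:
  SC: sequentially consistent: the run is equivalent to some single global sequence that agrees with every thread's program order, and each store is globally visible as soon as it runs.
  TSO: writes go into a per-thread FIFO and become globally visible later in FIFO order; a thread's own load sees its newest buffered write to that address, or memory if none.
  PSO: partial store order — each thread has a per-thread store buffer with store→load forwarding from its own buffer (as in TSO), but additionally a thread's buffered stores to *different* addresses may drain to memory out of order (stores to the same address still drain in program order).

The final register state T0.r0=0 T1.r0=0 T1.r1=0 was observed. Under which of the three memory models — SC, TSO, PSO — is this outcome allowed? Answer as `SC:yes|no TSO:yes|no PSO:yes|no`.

SC:no TSO:yes PSO:yes

outcome vector order: (T0.r0,T1.r0,T1.r1)
SC (5): 001; 011; 100; 101; 111
TSO (6): 000; 001; 011; 100; 101; 111
PSO (6): 000; 001; 011; 100; 101; 111
target 000 ∈ {TSO,PSO}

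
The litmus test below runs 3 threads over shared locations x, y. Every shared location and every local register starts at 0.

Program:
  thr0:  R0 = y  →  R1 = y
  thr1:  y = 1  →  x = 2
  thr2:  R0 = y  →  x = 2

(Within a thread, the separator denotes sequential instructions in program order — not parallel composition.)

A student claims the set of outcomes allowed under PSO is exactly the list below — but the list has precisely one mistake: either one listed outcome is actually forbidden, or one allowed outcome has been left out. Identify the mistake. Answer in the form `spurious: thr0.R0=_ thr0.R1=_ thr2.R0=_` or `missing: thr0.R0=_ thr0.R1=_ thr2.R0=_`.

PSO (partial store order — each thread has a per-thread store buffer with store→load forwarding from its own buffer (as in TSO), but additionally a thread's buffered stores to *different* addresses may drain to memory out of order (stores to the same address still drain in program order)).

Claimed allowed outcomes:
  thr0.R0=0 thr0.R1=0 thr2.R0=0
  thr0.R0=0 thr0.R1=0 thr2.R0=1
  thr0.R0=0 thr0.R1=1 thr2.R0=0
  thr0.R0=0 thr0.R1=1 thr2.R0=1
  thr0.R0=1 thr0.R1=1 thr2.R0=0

missing: thr0.R0=1 thr0.R1=1 thr2.R0=1

outcome vector order: (thr0.R0,thr0.R1,thr2.R0)
PSO (6): <0 0 0> <0 0 1> <0 1 0> <0 1 1> <1 1 0> <1 1 1>
PSO∖claimed = {<1 1 1>}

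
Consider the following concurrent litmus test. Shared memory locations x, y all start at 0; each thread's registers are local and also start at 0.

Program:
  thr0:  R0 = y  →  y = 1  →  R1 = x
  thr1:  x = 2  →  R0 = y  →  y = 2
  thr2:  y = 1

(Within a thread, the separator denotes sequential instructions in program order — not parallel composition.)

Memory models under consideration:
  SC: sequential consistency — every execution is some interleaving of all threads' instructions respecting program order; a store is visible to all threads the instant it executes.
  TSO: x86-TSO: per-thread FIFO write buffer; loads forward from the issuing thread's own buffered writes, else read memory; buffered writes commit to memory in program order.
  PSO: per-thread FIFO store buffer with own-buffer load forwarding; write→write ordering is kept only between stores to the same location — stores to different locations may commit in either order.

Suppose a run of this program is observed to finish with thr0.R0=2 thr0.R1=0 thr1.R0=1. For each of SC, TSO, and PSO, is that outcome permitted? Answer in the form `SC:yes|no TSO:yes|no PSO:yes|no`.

SC:no TSO:no PSO:yes

outcome vector order: (thr0.R0,thr0.R1,thr1.R0)
[SC] allowed = {<0 0 1>; <0 2 0>; <0 2 1>; <1 0 1>; <1 2 0>; <1 2 1>; <2 2 0>; <2 2 1>}
[TSO] allowed = {<0 0 0>; <0 0 1>; <0 2 0>; <0 2 1>; <1 0 0>; <1 0 1>; <1 2 0>; <1 2 1>; <2 2 0>; <2 2 1>}
[PSO] allowed = {<0 0 0>; <0 0 1>; <0 2 0>; <0 2 1>; <1 0 0>; <1 0 1>; <1 2 0>; <1 2 1>; <2 0 0>; <2 0 1>; <2 2 0>; <2 2 1>}
target <2 0 1> ∈ {PSO}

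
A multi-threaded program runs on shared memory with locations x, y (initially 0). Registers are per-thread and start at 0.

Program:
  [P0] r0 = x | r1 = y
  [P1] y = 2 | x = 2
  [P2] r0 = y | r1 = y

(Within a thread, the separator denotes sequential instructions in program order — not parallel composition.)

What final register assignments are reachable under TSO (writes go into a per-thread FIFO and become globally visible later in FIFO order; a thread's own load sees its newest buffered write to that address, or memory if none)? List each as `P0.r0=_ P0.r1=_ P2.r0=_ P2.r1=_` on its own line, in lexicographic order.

P0.r0=0 P0.r1=0 P2.r0=0 P2.r1=0
P0.r0=0 P0.r1=0 P2.r0=0 P2.r1=2
P0.r0=0 P0.r1=0 P2.r0=2 P2.r1=2
P0.r0=0 P0.r1=2 P2.r0=0 P2.r1=0
P0.r0=0 P0.r1=2 P2.r0=0 P2.r1=2
P0.r0=0 P0.r1=2 P2.r0=2 P2.r1=2
P0.r0=2 P0.r1=2 P2.r0=0 P2.r1=0
P0.r0=2 P0.r1=2 P2.r0=0 P2.r1=2
P0.r0=2 P0.r1=2 P2.r0=2 P2.r1=2

outcome vector order: (P0.r0,P0.r1,P2.r0,P2.r1)
|TSO outcomes| = 9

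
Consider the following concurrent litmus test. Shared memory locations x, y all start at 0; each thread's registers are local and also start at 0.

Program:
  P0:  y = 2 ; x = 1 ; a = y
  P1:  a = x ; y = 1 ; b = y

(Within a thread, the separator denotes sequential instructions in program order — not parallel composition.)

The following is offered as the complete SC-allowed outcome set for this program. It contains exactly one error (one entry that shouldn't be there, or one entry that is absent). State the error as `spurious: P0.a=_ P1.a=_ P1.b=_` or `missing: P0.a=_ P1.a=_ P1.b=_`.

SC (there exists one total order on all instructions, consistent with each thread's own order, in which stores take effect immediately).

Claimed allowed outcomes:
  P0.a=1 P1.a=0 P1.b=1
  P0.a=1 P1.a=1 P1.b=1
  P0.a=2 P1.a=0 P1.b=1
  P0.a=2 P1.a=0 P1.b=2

missing: P0.a=2 P1.a=1 P1.b=1

outcome vector order: (P0.a,P1.a,P1.b)
SC (5): 1/0/1 1/1/1 2/0/1 2/0/2 2/1/1
SC∖claimed = {2/1/1}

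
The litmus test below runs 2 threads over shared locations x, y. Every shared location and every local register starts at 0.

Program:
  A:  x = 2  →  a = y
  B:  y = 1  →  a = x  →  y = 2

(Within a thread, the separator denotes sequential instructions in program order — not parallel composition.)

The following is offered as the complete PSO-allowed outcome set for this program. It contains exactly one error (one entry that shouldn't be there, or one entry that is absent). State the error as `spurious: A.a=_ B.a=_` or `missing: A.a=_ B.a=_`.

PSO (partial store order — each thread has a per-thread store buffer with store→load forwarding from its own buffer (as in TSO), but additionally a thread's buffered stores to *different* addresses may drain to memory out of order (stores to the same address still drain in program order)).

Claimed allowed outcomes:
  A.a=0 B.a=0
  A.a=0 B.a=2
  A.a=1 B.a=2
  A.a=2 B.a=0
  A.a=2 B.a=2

outcome vector order: (A.a,B.a)
[PSO] allowed = {0/0 0/2 1/0 1/2 2/0 2/2}
PSO∖claimed = {1/0}

missing: A.a=1 B.a=0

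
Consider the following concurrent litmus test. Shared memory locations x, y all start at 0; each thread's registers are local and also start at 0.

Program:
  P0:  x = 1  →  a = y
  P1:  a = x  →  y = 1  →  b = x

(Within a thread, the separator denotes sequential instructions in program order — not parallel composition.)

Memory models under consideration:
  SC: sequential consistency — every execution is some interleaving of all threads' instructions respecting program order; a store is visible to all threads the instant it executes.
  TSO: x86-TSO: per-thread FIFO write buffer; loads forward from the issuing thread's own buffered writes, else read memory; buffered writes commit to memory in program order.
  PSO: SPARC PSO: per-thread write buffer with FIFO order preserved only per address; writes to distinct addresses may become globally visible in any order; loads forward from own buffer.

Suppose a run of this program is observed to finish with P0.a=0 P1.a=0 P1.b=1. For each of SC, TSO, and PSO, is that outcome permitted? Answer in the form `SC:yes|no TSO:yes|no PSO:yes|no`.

outcome vector order: (P0.a,P1.a,P1.b)
SC: 5 outcomes — {<0 0 1> <0 1 1> <1 0 0> <1 0 1> <1 1 1>}
TSO: 6 outcomes — {<0 0 0> <0 0 1> <0 1 1> <1 0 0> <1 0 1> <1 1 1>}
PSO: 6 outcomes — {<0 0 0> <0 0 1> <0 1 1> <1 0 0> <1 0 1> <1 1 1>}
target <0 0 1> ∈ {SC,TSO,PSO}

SC:yes TSO:yes PSO:yes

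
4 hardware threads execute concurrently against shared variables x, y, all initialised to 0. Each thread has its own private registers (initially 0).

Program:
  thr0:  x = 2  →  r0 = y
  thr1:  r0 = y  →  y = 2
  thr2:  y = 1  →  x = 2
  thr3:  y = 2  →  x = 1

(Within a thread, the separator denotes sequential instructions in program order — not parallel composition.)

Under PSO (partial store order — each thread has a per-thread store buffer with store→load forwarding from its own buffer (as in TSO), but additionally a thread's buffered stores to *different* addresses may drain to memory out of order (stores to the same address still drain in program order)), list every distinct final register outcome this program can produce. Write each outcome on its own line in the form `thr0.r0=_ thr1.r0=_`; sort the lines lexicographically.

thr0.r0=0 thr1.r0=0
thr0.r0=0 thr1.r0=1
thr0.r0=0 thr1.r0=2
thr0.r0=1 thr1.r0=0
thr0.r0=1 thr1.r0=1
thr0.r0=1 thr1.r0=2
thr0.r0=2 thr1.r0=0
thr0.r0=2 thr1.r0=1
thr0.r0=2 thr1.r0=2

outcome vector order: (thr0.r0,thr1.r0)
|PSO outcomes| = 9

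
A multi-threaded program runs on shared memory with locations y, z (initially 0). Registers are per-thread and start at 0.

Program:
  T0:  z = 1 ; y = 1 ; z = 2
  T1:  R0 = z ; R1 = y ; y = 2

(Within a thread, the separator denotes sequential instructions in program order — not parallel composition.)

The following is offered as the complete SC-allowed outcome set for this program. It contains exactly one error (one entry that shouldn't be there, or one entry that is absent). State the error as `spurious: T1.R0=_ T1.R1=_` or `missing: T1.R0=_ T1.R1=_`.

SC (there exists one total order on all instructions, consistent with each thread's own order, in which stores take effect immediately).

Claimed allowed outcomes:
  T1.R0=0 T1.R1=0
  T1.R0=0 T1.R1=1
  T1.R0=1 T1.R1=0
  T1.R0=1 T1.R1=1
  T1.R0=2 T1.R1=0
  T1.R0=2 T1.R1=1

spurious: T1.R0=2 T1.R1=0

outcome vector order: (T1.R0,T1.R1)
SC: 5 outcomes — {(0,0) (0,1) (1,0) (1,1) (2,1)}
claimed∖SC = {(2,0)}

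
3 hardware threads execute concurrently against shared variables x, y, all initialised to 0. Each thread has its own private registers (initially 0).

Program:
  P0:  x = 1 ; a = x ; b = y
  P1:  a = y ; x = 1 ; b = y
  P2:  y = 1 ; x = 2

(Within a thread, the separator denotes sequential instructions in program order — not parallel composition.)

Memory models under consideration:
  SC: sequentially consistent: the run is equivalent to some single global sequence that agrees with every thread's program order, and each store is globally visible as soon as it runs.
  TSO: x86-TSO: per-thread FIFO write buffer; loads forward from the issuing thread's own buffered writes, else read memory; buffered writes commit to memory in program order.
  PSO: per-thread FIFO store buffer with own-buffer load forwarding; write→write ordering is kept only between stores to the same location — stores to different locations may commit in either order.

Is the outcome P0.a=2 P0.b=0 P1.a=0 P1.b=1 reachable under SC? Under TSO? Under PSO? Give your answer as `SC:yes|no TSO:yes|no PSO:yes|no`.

outcome vector order: (P0.a,P0.b,P1.a,P1.b)
SC (9): 1/0/0/0 1/0/0/1 1/0/1/1 1/1/0/0 1/1/0/1 1/1/1/1 2/1/0/0 2/1/0/1 2/1/1/1
TSO (9): 1/0/0/0 1/0/0/1 1/0/1/1 1/1/0/0 1/1/0/1 1/1/1/1 2/1/0/0 2/1/0/1 2/1/1/1
PSO (12): 1/0/0/0 1/0/0/1 1/0/1/1 1/1/0/0 1/1/0/1 1/1/1/1 2/0/0/0 2/0/0/1 2/0/1/1 2/1/0/0 2/1/0/1 2/1/1/1
target 2/0/0/1 ∈ {PSO}

SC:no TSO:no PSO:yes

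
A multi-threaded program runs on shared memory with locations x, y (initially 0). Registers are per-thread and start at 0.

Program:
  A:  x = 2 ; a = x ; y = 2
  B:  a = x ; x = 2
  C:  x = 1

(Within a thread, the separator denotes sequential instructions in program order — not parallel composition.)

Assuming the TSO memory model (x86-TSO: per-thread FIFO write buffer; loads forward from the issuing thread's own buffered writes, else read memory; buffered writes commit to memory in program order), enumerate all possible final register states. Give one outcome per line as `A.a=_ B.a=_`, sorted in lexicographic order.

A.a=1 B.a=0
A.a=1 B.a=1
A.a=1 B.a=2
A.a=2 B.a=0
A.a=2 B.a=1
A.a=2 B.a=2

outcome vector order: (A.a,B.a)
|TSO outcomes| = 6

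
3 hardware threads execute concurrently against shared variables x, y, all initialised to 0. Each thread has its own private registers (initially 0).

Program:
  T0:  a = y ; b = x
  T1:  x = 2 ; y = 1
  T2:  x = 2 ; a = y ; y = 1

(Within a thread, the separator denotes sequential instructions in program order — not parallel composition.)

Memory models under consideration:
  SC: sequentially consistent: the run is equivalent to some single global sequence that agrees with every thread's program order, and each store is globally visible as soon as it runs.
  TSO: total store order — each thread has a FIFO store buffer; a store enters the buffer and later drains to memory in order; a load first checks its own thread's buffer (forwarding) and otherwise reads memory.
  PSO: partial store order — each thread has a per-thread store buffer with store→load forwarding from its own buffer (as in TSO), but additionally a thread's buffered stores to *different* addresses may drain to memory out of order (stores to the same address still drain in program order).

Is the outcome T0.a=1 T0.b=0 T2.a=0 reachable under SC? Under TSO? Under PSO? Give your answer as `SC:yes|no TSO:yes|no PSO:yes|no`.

outcome vector order: (T0.a,T0.b,T2.a)
[SC] allowed = {0/0/0; 0/0/1; 0/2/0; 0/2/1; 1/2/0; 1/2/1}
[TSO] allowed = {0/0/0; 0/0/1; 0/2/0; 0/2/1; 1/2/0; 1/2/1}
[PSO] allowed = {0/0/0; 0/0/1; 0/2/0; 0/2/1; 1/0/0; 1/0/1; 1/2/0; 1/2/1}
target 1/0/0 ∈ {PSO}

SC:no TSO:no PSO:yes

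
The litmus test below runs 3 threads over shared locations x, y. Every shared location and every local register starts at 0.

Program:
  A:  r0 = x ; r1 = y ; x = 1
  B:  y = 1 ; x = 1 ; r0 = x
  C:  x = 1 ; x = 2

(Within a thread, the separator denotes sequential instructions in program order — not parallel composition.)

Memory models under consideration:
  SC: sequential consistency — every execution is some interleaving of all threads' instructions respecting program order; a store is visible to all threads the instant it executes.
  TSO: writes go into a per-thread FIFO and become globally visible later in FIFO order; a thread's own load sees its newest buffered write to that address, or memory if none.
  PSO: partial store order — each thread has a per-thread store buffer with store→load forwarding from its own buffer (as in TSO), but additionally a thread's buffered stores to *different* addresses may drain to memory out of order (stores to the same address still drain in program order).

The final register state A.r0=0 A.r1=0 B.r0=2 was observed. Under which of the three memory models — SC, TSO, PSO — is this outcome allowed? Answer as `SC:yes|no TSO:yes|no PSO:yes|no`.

SC:yes TSO:yes PSO:yes

outcome vector order: (A.r0,A.r1,B.r0)
SC: 11 outcomes — {001; 002; 011; 012; 101; 102; 111; 112; 201; 211; 212}
TSO: 11 outcomes — {001; 002; 011; 012; 101; 102; 111; 112; 201; 211; 212}
PSO: 12 outcomes — {001; 002; 011; 012; 101; 102; 111; 112; 201; 202; 211; 212}
target 002 ∈ {SC,TSO,PSO}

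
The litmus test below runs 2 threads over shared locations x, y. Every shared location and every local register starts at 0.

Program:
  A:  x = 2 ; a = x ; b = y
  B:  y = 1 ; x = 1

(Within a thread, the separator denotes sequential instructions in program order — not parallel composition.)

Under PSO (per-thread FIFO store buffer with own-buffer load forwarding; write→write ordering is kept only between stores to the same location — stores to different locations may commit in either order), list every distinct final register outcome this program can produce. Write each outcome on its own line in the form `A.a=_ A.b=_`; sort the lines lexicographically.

A.a=1 A.b=0
A.a=1 A.b=1
A.a=2 A.b=0
A.a=2 A.b=1

outcome vector order: (A.a,A.b)
|PSO outcomes| = 4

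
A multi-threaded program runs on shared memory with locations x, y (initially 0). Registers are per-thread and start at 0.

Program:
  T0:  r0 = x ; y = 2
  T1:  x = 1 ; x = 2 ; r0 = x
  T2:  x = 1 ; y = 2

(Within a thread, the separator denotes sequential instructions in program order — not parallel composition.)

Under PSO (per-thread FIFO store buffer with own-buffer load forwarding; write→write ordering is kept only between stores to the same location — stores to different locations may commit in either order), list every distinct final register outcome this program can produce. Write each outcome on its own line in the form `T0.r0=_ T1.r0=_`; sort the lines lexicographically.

outcome vector order: (T0.r0,T1.r0)
|PSO outcomes| = 6

T0.r0=0 T1.r0=1
T0.r0=0 T1.r0=2
T0.r0=1 T1.r0=1
T0.r0=1 T1.r0=2
T0.r0=2 T1.r0=1
T0.r0=2 T1.r0=2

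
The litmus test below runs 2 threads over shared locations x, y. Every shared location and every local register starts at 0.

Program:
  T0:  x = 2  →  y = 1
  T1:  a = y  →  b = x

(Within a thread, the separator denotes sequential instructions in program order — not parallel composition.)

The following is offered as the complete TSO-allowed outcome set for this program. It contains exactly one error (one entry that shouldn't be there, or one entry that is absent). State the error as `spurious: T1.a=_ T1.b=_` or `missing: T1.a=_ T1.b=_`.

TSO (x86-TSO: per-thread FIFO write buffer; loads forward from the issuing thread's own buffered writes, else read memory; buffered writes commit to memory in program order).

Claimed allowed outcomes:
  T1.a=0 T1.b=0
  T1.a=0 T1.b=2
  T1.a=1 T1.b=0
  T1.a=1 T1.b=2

outcome vector order: (T1.a,T1.b)
under TSO → 0/0; 0/2; 1/2
claimed∖TSO = {1/0}

spurious: T1.a=1 T1.b=0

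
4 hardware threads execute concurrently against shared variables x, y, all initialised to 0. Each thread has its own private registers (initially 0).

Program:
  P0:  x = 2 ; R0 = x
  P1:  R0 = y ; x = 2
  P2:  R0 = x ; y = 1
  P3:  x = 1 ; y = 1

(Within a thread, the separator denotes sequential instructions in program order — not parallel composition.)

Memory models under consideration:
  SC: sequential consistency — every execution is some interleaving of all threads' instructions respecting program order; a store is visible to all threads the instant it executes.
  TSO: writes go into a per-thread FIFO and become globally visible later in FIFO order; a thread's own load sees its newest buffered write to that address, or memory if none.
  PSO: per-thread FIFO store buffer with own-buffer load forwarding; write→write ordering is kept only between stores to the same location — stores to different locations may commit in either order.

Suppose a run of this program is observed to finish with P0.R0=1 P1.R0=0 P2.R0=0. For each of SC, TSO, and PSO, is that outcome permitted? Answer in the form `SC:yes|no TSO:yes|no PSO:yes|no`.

SC:yes TSO:yes PSO:yes

outcome vector order: (P0.R0,P1.R0,P2.R0)
under SC → 1/0/0, 1/0/1, 1/0/2, 1/1/0, 1/1/1, 1/1/2, 2/0/0, 2/0/1, 2/0/2, 2/1/0, 2/1/1, 2/1/2
under TSO → 1/0/0, 1/0/1, 1/0/2, 1/1/0, 1/1/1, 1/1/2, 2/0/0, 2/0/1, 2/0/2, 2/1/0, 2/1/1, 2/1/2
under PSO → 1/0/0, 1/0/1, 1/0/2, 1/1/0, 1/1/1, 1/1/2, 2/0/0, 2/0/1, 2/0/2, 2/1/0, 2/1/1, 2/1/2
target 1/0/0 ∈ {SC,TSO,PSO}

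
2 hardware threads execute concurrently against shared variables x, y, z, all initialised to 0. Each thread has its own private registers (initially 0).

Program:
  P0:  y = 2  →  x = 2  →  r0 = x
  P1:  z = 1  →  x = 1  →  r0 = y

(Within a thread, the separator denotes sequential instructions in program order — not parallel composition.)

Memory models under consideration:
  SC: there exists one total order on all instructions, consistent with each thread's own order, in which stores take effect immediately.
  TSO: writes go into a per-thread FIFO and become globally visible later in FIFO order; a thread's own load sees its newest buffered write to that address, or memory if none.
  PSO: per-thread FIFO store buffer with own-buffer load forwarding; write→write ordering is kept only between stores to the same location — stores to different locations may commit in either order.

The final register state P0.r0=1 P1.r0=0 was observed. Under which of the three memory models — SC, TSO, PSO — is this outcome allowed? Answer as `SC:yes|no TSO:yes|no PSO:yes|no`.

outcome vector order: (P0.r0,P1.r0)
under SC → <1 2>; <2 0>; <2 2>
under TSO → <1 0>; <1 2>; <2 0>; <2 2>
under PSO → <1 0>; <1 2>; <2 0>; <2 2>
target <1 0> ∈ {TSO,PSO}

SC:no TSO:yes PSO:yes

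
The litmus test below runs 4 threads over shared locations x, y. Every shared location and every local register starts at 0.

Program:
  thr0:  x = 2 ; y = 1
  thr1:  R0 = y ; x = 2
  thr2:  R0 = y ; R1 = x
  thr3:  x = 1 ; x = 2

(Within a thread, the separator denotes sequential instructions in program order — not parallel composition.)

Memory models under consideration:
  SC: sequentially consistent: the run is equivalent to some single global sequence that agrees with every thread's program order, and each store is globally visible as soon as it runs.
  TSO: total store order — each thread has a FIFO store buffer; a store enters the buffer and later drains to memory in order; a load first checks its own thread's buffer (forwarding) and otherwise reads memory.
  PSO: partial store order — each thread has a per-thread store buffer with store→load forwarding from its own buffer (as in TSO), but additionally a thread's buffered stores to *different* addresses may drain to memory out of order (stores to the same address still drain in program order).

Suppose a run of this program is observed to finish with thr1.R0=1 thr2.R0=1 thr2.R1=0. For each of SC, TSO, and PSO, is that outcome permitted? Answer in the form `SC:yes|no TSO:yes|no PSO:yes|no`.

outcome vector order: (thr1.R0,thr2.R0,thr2.R1)
SC (10): (0,0,0), (0,0,1), (0,0,2), (0,1,1), (0,1,2), (1,0,0), (1,0,1), (1,0,2), (1,1,1), (1,1,2)
TSO (10): (0,0,0), (0,0,1), (0,0,2), (0,1,1), (0,1,2), (1,0,0), (1,0,1), (1,0,2), (1,1,1), (1,1,2)
PSO (12): (0,0,0), (0,0,1), (0,0,2), (0,1,0), (0,1,1), (0,1,2), (1,0,0), (1,0,1), (1,0,2), (1,1,0), (1,1,1), (1,1,2)
target (1,1,0) ∈ {PSO}

SC:no TSO:no PSO:yes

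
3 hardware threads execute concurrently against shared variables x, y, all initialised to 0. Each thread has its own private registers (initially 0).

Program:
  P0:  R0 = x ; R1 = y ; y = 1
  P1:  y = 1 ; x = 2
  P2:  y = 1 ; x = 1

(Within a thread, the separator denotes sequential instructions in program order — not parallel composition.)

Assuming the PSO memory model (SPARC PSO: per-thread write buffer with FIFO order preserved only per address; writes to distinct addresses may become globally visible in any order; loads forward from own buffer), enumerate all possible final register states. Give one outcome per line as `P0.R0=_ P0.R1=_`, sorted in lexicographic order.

P0.R0=0 P0.R1=0
P0.R0=0 P0.R1=1
P0.R0=1 P0.R1=0
P0.R0=1 P0.R1=1
P0.R0=2 P0.R1=0
P0.R0=2 P0.R1=1

outcome vector order: (P0.R0,P0.R1)
|PSO outcomes| = 6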